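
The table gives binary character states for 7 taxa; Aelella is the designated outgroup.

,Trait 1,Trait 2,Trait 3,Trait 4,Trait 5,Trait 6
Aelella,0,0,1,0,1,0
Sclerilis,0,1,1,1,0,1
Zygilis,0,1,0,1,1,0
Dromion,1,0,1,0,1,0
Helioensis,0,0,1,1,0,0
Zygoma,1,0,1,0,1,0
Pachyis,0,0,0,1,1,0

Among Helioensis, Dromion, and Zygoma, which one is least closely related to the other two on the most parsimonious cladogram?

Helioensis

Character polarity is set by the outgroup: the derived state is whichever differs from the outgroup's state, so for Trait 3, Trait 5 the derived state is '0', and for the remaining characters it is '1'.
Only Dromion and Zygoma show the derived state '1' for Trait 1, supporting them as a clade.
Trait 2 groups Sclerilis and Zygilis, which is incompatible with the clades supported by the remaining characters; treating it as convergent (homoplasy) costs fewer steps than any alternative tree.
Trait 3 (derived state '0') is shared by Pachyis and Zygilis — a synapomorphy uniting that clade.
Only Helioensis, Pachyis, Sclerilis, and Zygilis show the derived state '1' for Trait 4, supporting them as a clade.
Trait 5 (derived state '0') is shared by Helioensis and Sclerilis — a synapomorphy uniting that clade.
Trait 6 (derived state '1') is unique to Sclerilis (autapomorphy; uninformative for grouping).
Most parsimonious ingroup topology: (((Sclerilis,Helioensis),(Zygilis,Pachyis)),(Zygoma,Dromion)).
Zygoma and Dromion share a more recent common ancestor with each other than either does with Helioensis, so Helioensis is the least closely related of the three.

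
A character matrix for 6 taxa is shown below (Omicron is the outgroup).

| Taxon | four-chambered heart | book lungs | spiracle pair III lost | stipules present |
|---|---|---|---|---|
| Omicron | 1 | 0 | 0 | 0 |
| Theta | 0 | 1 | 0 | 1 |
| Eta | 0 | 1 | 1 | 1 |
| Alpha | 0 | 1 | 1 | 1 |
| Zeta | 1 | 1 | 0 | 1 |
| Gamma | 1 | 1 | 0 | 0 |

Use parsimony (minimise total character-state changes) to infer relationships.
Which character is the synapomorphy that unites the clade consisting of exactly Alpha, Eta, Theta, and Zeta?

Character polarity is set by the outgroup: the derived state is whichever differs from the outgroup's state, so for four-chambered heart the derived state is '0', and for the remaining characters it is '1'.
four-chambered heart: derived state '0' in Alpha, Eta, and Theta only — synapomorphy for {Alpha, Eta, Theta}.
All ingroup taxa share the derived state '1' for book lungs; it defines the ingroup but does not resolve relationships within it.
spiracle pair III lost (derived state '1') is shared by Alpha and Eta — a synapomorphy uniting that clade.
stipules present (derived state '1') is shared by Alpha, Eta, Theta, and Zeta — a synapomorphy uniting that clade.
Most parsimonious ingroup topology: (((Theta,(Eta,Alpha)),Zeta),Gamma).
The clade {Alpha, Eta, Theta, Zeta} is supported by stipules present: its derived state '1' occurs in exactly those taxa and in no other taxon (including the outgroup).

stipules present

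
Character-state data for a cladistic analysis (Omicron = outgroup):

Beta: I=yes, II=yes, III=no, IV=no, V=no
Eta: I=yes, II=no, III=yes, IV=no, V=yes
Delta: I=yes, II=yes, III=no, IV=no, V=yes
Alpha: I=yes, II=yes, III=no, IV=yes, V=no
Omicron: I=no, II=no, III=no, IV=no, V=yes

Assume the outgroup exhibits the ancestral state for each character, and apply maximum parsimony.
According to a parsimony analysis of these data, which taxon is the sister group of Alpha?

Beta

Character polarity is set by the outgroup: the derived state is whichever differs from the outgroup's state, so for V the derived state is 'no', and for the remaining characters it is 'yes'.
I (derived state 'yes') is shared by all ingroup taxa — unites the whole ingroup.
Only Alpha, Beta, and Delta show the derived state 'yes' for II, supporting them as a clade.
III: derived state 'yes' in Eta only — an autapomorphy, so it tells us nothing about relationships among taxa.
IV: derived state 'yes' in Alpha only — an autapomorphy, so it tells us nothing about relationships among taxa.
Only Alpha and Beta show the derived state 'no' for V, supporting them as a clade.
Most parsimonious ingroup topology: (Eta,(Delta,(Beta,Alpha))).
Alpha and Beta form a cherry on this tree, so they are sister taxa.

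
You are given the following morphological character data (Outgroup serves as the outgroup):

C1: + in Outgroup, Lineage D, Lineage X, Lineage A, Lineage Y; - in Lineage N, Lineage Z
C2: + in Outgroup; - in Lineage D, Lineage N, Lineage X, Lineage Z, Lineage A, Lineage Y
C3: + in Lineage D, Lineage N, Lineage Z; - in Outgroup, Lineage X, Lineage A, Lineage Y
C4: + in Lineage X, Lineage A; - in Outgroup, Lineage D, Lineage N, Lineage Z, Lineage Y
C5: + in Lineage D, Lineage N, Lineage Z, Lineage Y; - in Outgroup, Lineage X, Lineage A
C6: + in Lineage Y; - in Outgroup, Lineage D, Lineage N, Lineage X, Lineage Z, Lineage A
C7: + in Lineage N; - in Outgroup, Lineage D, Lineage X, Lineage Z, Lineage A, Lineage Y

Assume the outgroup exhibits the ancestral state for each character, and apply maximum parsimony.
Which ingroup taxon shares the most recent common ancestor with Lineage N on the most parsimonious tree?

Character polarity is set by the outgroup: the derived state is whichever differs from the outgroup's state, so for C1, C2 the derived state is '-', and for the remaining characters it is '+'.
Only Lineage N and Lineage Z show the derived state '-' for C1, supporting them as a clade.
All ingroup taxa share the derived state '-' for C2; it defines the ingroup but does not resolve relationships within it.
C3: derived state '+' in Lineage D, Lineage N, and Lineage Z only — synapomorphy for {Lineage D, Lineage N, Lineage Z}.
C4 (derived state '+') is shared by Lineage A and Lineage X — a synapomorphy uniting that clade.
C5 (derived state '+') is shared by Lineage D, Lineage N, Lineage Y, and Lineage Z — a synapomorphy uniting that clade.
C6: derived state '+' in Lineage Y only — an autapomorphy, so it tells us nothing about relationships among taxa.
C7 (derived state '+') is unique to Lineage N (autapomorphy; uninformative for grouping).
Most parsimonious ingroup topology: (((Lineage D,(Lineage N,Lineage Z)),Lineage Y),(Lineage X,Lineage A)).
Lineage N and Lineage Z form a cherry on this tree, so they are sister taxa.

Lineage Z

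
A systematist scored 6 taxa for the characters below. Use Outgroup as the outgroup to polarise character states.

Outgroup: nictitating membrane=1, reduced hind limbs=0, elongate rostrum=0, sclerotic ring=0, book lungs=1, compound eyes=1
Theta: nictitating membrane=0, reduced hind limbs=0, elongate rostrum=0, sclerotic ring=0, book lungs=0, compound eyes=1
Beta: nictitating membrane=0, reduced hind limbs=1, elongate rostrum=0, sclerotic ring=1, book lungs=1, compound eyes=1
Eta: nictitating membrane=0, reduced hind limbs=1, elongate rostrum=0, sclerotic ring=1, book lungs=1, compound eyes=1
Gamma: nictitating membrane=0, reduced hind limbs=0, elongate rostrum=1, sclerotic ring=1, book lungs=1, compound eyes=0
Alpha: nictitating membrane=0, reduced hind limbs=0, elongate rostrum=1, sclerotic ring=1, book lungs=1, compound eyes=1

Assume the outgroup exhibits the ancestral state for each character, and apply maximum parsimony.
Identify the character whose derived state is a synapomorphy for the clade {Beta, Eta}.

reduced hind limbs

Character polarity is set by the outgroup: the derived state is whichever differs from the outgroup's state, so for nictitating membrane, book lungs, compound eyes the derived state is '0', and for the remaining characters it is '1'.
nictitating membrane (derived state '0') is shared by all ingroup taxa — unites the whole ingroup.
reduced hind limbs (derived state '1') is shared by Beta and Eta — a synapomorphy uniting that clade.
Only Alpha and Gamma show the derived state '1' for elongate rostrum, supporting them as a clade.
sclerotic ring: derived state '1' in Alpha, Beta, Eta, and Gamma only — synapomorphy for {Alpha, Beta, Eta, Gamma}.
book lungs: derived state '0' in Theta only — an autapomorphy, so it tells us nothing about relationships among taxa.
compound eyes (derived state '0') is unique to Gamma (autapomorphy; uninformative for grouping).
Most parsimonious ingroup topology: (Theta,((Beta,Eta),(Gamma,Alpha))).
The clade {Beta, Eta} is supported by reduced hind limbs: its derived state '1' occurs in exactly those taxa and in no other taxon (including the outgroup).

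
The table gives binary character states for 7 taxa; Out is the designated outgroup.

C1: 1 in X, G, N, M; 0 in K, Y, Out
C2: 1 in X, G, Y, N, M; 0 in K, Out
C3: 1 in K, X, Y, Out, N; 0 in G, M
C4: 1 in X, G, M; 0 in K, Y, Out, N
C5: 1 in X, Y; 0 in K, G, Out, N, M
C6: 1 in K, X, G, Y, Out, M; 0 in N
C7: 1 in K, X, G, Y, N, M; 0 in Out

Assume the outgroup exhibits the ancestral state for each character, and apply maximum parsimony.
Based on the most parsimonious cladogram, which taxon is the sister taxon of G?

M

Character polarity is set by the outgroup: the derived state is whichever differs from the outgroup's state, so for C3, C6 the derived state is '0', and for the remaining characters it is '1'.
C1: derived state '1' in G, M, N, and X only — synapomorphy for {G, M, N, X}.
Only G, M, N, X, and Y show the derived state '1' for C2, supporting them as a clade.
C3: derived state '0' in G and M only — synapomorphy for {G, M}.
Only G, M, and X show the derived state '1' for C4, supporting them as a clade.
C5 groups X and Y, which is incompatible with the clades supported by the remaining characters; treating it as convergent (homoplasy) costs fewer steps than any alternative tree.
C6: derived state '0' in N only — an autapomorphy, so it tells us nothing about relationships among taxa.
All ingroup taxa share the derived state '1' for C7; it defines the ingroup but does not resolve relationships within it.
Most parsimonious ingroup topology: ((Y,(N,((G,M),X))),K).
G and M form a cherry on this tree, so they are sister taxa.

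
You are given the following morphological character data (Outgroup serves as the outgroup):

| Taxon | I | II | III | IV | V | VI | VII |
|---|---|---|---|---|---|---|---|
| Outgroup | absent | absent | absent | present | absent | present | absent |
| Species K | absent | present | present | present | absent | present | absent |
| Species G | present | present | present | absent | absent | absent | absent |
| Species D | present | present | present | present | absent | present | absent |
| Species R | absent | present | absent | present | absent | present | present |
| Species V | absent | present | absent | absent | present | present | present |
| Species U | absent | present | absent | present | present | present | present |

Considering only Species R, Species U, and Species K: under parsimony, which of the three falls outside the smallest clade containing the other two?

Character polarity is set by the outgroup: the derived state is whichever differs from the outgroup's state, so for IV, VI the derived state is 'absent', and for the remaining characters it is 'present'.
I (derived state 'present') is shared by Species D and Species G — a synapomorphy uniting that clade.
All ingroup taxa share the derived state 'present' for II; it defines the ingroup but does not resolve relationships within it.
III (derived state 'present') is shared by Species D, Species G, and Species K — a synapomorphy uniting that clade.
IV (state 'absent') occurs in Species G and Species V but conflicts with the nesting implied by the other characters — most parsimoniously interpreted as homoplasy.
V: derived state 'present' in Species U and Species V only — synapomorphy for {Species U, Species V}.
VI (derived state 'absent') is unique to Species G (autapomorphy; uninformative for grouping).
VII (derived state 'present') is shared by Species R, Species U, and Species V — a synapomorphy uniting that clade.
Most parsimonious ingroup topology: ((Species K,(Species G,Species D)),(Species R,(Species V,Species U))).
Species R and Species U share a more recent common ancestor with each other than either does with Species K, so Species K is the least closely related of the three.

Species K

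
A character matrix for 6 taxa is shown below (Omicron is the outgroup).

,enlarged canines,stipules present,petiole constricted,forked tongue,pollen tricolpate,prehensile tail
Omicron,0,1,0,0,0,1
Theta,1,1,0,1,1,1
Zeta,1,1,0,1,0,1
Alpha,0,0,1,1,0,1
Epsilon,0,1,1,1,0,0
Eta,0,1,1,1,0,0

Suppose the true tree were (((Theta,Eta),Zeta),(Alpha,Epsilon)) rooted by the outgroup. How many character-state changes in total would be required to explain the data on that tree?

9

Map each character onto (((Theta,Eta),Zeta),(Alpha,Epsilon)) (rooted by Omicron) and count the minimum state changes it requires (Fitch parsimony):
enlarged canines: 2; stipules present: 1; petiole constricted: 2; forked tongue: 1; pollen tricolpate: 1; prehensile tail: 2.
Total tree length = 9.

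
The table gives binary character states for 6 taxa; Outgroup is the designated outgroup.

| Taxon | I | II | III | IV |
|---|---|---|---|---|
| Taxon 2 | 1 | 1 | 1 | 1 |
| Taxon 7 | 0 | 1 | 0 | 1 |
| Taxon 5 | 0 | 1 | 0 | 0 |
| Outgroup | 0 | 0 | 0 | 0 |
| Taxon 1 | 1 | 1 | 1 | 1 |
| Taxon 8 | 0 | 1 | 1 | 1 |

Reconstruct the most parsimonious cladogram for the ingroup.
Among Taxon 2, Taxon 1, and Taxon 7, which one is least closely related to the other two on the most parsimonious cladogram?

Taxon 7

The outgroup has state '0' for every character, so '1' is the derived state throughout.
I: derived state '1' in Taxon 1 and Taxon 2 only — synapomorphy for {Taxon 1, Taxon 2}.
All ingroup taxa share the derived state '1' for II; it defines the ingroup but does not resolve relationships within it.
III (derived state '1') is shared by Taxon 1, Taxon 2, and Taxon 8 — a synapomorphy uniting that clade.
IV: derived state '1' in Taxon 1, Taxon 2, Taxon 7, and Taxon 8 only — synapomorphy for {Taxon 1, Taxon 2, Taxon 7, Taxon 8}.
Most parsimonious ingroup topology: (Taxon 5,(((Taxon 2,Taxon 1),Taxon 8),Taxon 7)).
Taxon 1 and Taxon 2 share a more recent common ancestor with each other than either does with Taxon 7, so Taxon 7 is the least closely related of the three.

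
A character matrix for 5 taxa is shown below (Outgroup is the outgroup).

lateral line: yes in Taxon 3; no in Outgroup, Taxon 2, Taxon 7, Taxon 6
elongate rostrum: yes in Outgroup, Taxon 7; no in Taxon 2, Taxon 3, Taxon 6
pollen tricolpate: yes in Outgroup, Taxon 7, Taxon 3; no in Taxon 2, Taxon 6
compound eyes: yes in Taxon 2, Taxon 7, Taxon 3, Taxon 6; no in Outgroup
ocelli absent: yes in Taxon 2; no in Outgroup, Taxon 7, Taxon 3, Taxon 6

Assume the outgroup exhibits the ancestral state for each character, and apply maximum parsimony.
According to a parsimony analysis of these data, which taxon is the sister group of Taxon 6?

Character polarity is set by the outgroup: the derived state is whichever differs from the outgroup's state, so for elongate rostrum, pollen tricolpate the derived state is 'no', and for the remaining characters it is 'yes'.
lateral line: derived state 'yes' in Taxon 3 only — an autapomorphy, so it tells us nothing about relationships among taxa.
elongate rostrum (derived state 'no') is shared by Taxon 2, Taxon 3, and Taxon 6 — a synapomorphy uniting that clade.
pollen tricolpate: derived state 'no' in Taxon 2 and Taxon 6 only — synapomorphy for {Taxon 2, Taxon 6}.
All ingroup taxa share the derived state 'yes' for compound eyes; it defines the ingroup but does not resolve relationships within it.
ocelli absent (derived state 'yes') is unique to Taxon 2 (autapomorphy; uninformative for grouping).
Most parsimonious ingroup topology: (((Taxon 2,Taxon 6),Taxon 3),Taxon 7).
Taxon 6 and Taxon 2 form a cherry on this tree, so they are sister taxa.

Taxon 2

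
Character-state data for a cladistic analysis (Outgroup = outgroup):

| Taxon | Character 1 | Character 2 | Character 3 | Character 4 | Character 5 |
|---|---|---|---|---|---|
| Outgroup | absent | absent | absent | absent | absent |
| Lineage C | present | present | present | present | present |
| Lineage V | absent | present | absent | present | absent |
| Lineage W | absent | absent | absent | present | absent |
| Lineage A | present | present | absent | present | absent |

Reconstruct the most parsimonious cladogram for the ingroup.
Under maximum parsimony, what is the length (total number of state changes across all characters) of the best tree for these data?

5

The outgroup has state 'absent' for every character, so 'present' is the derived state throughout.
Only Lineage A and Lineage C show the derived state 'present' for Character 1, supporting them as a clade.
Character 2: derived state 'present' in Lineage A, Lineage C, and Lineage V only — synapomorphy for {Lineage A, Lineage C, Lineage V}.
Character 3 (derived state 'present') is unique to Lineage C (autapomorphy; uninformative for grouping).
All ingroup taxa share the derived state 'present' for Character 4; it defines the ingroup but does not resolve relationships within it.
Character 5: derived state 'present' in Lineage C only — an autapomorphy, so it tells us nothing about relationships among taxa.
Most parsimonious ingroup topology: (((Lineage C,Lineage A),Lineage V),Lineage W).
Changes per character on this tree: Character 1: 1; Character 2: 1; Character 3: 1; Character 4: 1; Character 5: 1.
Total = 5.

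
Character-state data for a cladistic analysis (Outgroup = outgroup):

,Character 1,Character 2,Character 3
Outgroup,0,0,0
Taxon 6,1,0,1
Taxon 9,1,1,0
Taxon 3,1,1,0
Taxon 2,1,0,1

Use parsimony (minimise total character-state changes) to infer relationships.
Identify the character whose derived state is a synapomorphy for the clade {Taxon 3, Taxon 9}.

The outgroup has state '0' for every character, so '1' is the derived state throughout.
All ingroup taxa share the derived state '1' for Character 1; it defines the ingroup but does not resolve relationships within it.
Character 2 (derived state '1') is shared by Taxon 3 and Taxon 9 — a synapomorphy uniting that clade.
Character 3 (derived state '1') is shared by Taxon 2 and Taxon 6 — a synapomorphy uniting that clade.
Most parsimonious ingroup topology: ((Taxon 6,Taxon 2),(Taxon 9,Taxon 3)).
The clade {Taxon 3, Taxon 9} is supported by Character 2: its derived state '1' occurs in exactly those taxa and in no other taxon (including the outgroup).

Character 2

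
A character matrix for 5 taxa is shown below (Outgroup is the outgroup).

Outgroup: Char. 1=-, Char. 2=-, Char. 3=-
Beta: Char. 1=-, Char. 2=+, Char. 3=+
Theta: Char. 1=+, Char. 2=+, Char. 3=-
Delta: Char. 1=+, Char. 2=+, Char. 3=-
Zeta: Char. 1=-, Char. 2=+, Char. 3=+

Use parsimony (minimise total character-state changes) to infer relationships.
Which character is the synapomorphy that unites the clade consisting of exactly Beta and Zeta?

Char. 3

The outgroup has state '-' for every character, so '+' is the derived state throughout.
Only Delta and Theta show the derived state '+' for Char. 1, supporting them as a clade.
Char. 2 (derived state '+') is shared by all ingroup taxa — unites the whole ingroup.
Only Beta and Zeta show the derived state '+' for Char. 3, supporting them as a clade.
Most parsimonious ingroup topology: ((Beta,Zeta),(Theta,Delta)).
The clade {Beta, Zeta} is supported by Char. 3: its derived state '+' occurs in exactly those taxa and in no other taxon (including the outgroup).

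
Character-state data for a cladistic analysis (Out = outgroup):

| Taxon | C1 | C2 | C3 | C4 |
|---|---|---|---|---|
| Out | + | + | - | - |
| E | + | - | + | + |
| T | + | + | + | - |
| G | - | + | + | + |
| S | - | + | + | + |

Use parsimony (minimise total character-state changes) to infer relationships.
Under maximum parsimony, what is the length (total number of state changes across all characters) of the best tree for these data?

4

Character polarity is set by the outgroup: the derived state is whichever differs from the outgroup's state, so for C1, C2 the derived state is '-', and for the remaining characters it is '+'.
C1 (derived state '-') is shared by G and S — a synapomorphy uniting that clade.
C2 (derived state '-') is unique to E (autapomorphy; uninformative for grouping).
All ingroup taxa share the derived state '+' for C3; it defines the ingroup but does not resolve relationships within it.
C4 (derived state '+') is shared by E, G, and S — a synapomorphy uniting that clade.
Most parsimonious ingroup topology: ((E,(G,S)),T).
Changes per character on this tree: C1: 1; C2: 1; C3: 1; C4: 1.
Total = 4.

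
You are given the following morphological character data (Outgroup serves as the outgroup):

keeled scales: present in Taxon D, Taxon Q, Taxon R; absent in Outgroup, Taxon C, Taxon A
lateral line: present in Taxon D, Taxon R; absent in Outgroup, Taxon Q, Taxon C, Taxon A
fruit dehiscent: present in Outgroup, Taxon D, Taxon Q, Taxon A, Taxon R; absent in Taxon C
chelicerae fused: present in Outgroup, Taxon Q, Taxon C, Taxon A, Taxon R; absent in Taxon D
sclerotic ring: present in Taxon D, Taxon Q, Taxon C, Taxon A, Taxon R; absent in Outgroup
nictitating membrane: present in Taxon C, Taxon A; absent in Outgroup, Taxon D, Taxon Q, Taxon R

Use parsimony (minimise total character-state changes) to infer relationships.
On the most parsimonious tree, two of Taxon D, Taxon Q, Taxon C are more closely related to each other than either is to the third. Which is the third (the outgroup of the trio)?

Character polarity is set by the outgroup: the derived state is whichever differs from the outgroup's state, so for fruit dehiscent, chelicerae fused the derived state is 'absent', and for the remaining characters it is 'present'.
keeled scales (derived state 'present') is shared by Taxon D, Taxon Q, and Taxon R — a synapomorphy uniting that clade.
Only Taxon D and Taxon R show the derived state 'present' for lateral line, supporting them as a clade.
fruit dehiscent: derived state 'absent' in Taxon C only — an autapomorphy, so it tells us nothing about relationships among taxa.
chelicerae fused (derived state 'absent') is unique to Taxon D (autapomorphy; uninformative for grouping).
sclerotic ring (derived state 'present') is shared by all ingroup taxa — unites the whole ingroup.
nictitating membrane: derived state 'present' in Taxon A and Taxon C only — synapomorphy for {Taxon A, Taxon C}.
Most parsimonious ingroup topology: (((Taxon D,Taxon R),Taxon Q),(Taxon C,Taxon A)).
Taxon Q and Taxon D share a more recent common ancestor with each other than either does with Taxon C, so Taxon C is the least closely related of the three.

Taxon C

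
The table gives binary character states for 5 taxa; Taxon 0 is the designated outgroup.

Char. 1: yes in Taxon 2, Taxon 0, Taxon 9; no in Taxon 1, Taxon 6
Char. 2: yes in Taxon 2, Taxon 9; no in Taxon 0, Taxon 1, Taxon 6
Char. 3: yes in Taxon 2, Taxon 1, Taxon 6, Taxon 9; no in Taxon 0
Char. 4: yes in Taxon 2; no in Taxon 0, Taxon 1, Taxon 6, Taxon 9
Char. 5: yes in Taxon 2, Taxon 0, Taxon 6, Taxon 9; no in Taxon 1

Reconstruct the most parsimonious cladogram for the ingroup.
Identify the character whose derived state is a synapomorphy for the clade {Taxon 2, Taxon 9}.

Character polarity is set by the outgroup: the derived state is whichever differs from the outgroup's state, so for Char. 1, Char. 5 the derived state is 'no', and for the remaining characters it is 'yes'.
Char. 1: derived state 'no' in Taxon 1 and Taxon 6 only — synapomorphy for {Taxon 1, Taxon 6}.
Char. 2 (derived state 'yes') is shared by Taxon 2 and Taxon 9 — a synapomorphy uniting that clade.
Char. 3 (derived state 'yes') is shared by all ingroup taxa — unites the whole ingroup.
Char. 4 (derived state 'yes') is unique to Taxon 2 (autapomorphy; uninformative for grouping).
Char. 5 (derived state 'no') is unique to Taxon 1 (autapomorphy; uninformative for grouping).
Most parsimonious ingroup topology: ((Taxon 9,Taxon 2),(Taxon 6,Taxon 1)).
The clade {Taxon 2, Taxon 9} is supported by Char. 2: its derived state 'yes' occurs in exactly those taxa and in no other taxon (including the outgroup).

Char. 2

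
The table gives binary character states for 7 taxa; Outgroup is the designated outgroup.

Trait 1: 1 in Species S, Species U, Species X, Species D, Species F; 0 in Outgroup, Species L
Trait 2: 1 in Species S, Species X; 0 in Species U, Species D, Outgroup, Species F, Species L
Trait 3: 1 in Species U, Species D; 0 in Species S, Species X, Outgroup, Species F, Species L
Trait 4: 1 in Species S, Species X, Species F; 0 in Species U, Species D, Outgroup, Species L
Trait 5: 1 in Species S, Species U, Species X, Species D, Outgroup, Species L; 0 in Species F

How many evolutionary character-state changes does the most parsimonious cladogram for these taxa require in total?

5

Character polarity is set by the outgroup: the derived state is whichever differs from the outgroup's state, so for Trait 5 the derived state is '0', and for the remaining characters it is '1'.
Trait 1 (derived state '1') is shared by Species D, Species F, Species S, Species U, and Species X — a synapomorphy uniting that clade.
Trait 2 (derived state '1') is shared by Species S and Species X — a synapomorphy uniting that clade.
Trait 3 (derived state '1') is shared by Species D and Species U — a synapomorphy uniting that clade.
Trait 4 (derived state '1') is shared by Species F, Species S, and Species X — a synapomorphy uniting that clade.
Trait 5 (derived state '0') is unique to Species F (autapomorphy; uninformative for grouping).
Most parsimonious ingroup topology: (((Species U,Species D),((Species S,Species X),Species F)),Species L).
Changes per character on this tree: Trait 1: 1; Trait 2: 1; Trait 3: 1; Trait 4: 1; Trait 5: 1.
Total = 5.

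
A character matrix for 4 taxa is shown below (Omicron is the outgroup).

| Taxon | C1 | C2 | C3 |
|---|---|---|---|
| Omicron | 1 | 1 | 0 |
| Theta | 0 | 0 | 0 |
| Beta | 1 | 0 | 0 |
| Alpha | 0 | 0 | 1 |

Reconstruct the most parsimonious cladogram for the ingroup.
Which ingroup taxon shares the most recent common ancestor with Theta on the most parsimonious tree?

Character polarity is set by the outgroup: the derived state is whichever differs from the outgroup's state, so for C1, C2 the derived state is '0', and for the remaining characters it is '1'.
C1: derived state '0' in Alpha and Theta only — synapomorphy for {Alpha, Theta}.
All ingroup taxa share the derived state '0' for C2; it defines the ingroup but does not resolve relationships within it.
C3: derived state '1' in Alpha only — an autapomorphy, so it tells us nothing about relationships among taxa.
Most parsimonious ingroup topology: ((Theta,Alpha),Beta).
Theta and Alpha form a cherry on this tree, so they are sister taxa.

Alpha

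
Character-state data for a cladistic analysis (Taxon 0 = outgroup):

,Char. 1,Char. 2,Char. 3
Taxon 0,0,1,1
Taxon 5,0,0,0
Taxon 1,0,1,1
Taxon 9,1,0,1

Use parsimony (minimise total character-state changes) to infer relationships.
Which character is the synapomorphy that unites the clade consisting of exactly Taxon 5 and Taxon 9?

Char. 2

Character polarity is set by the outgroup: the derived state is whichever differs from the outgroup's state, so for Char. 2, Char. 3 the derived state is '0', and for the remaining characters it is '1'.
Char. 1 (derived state '1') is unique to Taxon 9 (autapomorphy; uninformative for grouping).
Char. 2 (derived state '0') is shared by Taxon 5 and Taxon 9 — a synapomorphy uniting that clade.
Char. 3: derived state '0' in Taxon 5 only — an autapomorphy, so it tells us nothing about relationships among taxa.
Most parsimonious ingroup topology: ((Taxon 5,Taxon 9),Taxon 1).
The clade {Taxon 5, Taxon 9} is supported by Char. 2: its derived state '0' occurs in exactly those taxa and in no other taxon (including the outgroup).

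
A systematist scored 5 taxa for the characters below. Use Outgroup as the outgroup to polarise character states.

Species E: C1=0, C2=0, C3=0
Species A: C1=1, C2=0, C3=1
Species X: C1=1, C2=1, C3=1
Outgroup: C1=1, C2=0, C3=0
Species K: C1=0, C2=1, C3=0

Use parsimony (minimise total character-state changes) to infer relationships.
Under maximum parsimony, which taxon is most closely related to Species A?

Species X

Character polarity is set by the outgroup: the derived state is whichever differs from the outgroup's state, so for C1 the derived state is '0', and for the remaining characters it is '1'.
C1 (derived state '0') is shared by Species E and Species K — a synapomorphy uniting that clade.
C2 (state '1') occurs in Species K and Species X but conflicts with the nesting implied by the other characters — most parsimoniously interpreted as homoplasy.
C3: derived state '1' in Species A and Species X only — synapomorphy for {Species A, Species X}.
Most parsimonious ingroup topology: ((Species A,Species X),(Species E,Species K)).
Species A and Species X form a cherry on this tree, so they are sister taxa.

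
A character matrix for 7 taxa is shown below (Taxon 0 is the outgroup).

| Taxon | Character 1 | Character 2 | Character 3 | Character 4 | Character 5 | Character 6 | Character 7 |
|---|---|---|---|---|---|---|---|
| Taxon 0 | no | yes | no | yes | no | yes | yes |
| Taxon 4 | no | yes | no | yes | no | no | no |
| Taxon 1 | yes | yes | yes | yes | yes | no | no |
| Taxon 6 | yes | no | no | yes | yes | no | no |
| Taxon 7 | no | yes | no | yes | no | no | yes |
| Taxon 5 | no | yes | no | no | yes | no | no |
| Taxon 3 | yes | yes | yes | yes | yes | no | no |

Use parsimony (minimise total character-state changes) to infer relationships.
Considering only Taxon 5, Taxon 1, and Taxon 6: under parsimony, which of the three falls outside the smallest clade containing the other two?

Character polarity is set by the outgroup: the derived state is whichever differs from the outgroup's state, so for Character 2, Character 4, Character 6, Character 7 the derived state is 'no', and for the remaining characters it is 'yes'.
Character 1 (derived state 'yes') is shared by Taxon 1, Taxon 3, and Taxon 6 — a synapomorphy uniting that clade.
Character 2: derived state 'no' in Taxon 6 only — an autapomorphy, so it tells us nothing about relationships among taxa.
Character 3 (derived state 'yes') is shared by Taxon 1 and Taxon 3 — a synapomorphy uniting that clade.
Character 4: derived state 'no' in Taxon 5 only — an autapomorphy, so it tells us nothing about relationships among taxa.
Character 5: derived state 'yes' in Taxon 1, Taxon 3, Taxon 5, and Taxon 6 only — synapomorphy for {Taxon 1, Taxon 3, Taxon 5, Taxon 6}.
All ingroup taxa share the derived state 'no' for Character 6; it defines the ingroup but does not resolve relationships within it.
Character 7: derived state 'no' in Taxon 1, Taxon 3, Taxon 4, Taxon 5, and Taxon 6 only — synapomorphy for {Taxon 1, Taxon 3, Taxon 4, Taxon 5, Taxon 6}.
Most parsimonious ingroup topology: ((Taxon 4,(((Taxon 1,Taxon 3),Taxon 6),Taxon 5)),Taxon 7).
Taxon 6 and Taxon 1 share a more recent common ancestor with each other than either does with Taxon 5, so Taxon 5 is the least closely related of the three.

Taxon 5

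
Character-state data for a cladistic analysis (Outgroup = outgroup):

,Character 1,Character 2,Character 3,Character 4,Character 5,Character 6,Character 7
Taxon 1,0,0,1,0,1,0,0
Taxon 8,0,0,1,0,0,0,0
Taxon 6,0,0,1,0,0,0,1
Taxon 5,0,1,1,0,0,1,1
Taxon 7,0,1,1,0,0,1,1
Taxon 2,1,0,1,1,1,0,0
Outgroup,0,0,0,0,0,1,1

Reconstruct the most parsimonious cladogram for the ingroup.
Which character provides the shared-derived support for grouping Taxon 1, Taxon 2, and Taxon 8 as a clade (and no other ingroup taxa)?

Character polarity is set by the outgroup: the derived state is whichever differs from the outgroup's state, so for Character 6, Character 7 the derived state is '0', and for the remaining characters it is '1'.
Character 1 (derived state '1') is unique to Taxon 2 (autapomorphy; uninformative for grouping).
Only Taxon 5 and Taxon 7 show the derived state '1' for Character 2, supporting them as a clade.
All ingroup taxa share the derived state '1' for Character 3; it defines the ingroup but does not resolve relationships within it.
Character 4: derived state '1' in Taxon 2 only — an autapomorphy, so it tells us nothing about relationships among taxa.
Only Taxon 1 and Taxon 2 show the derived state '1' for Character 5, supporting them as a clade.
Only Taxon 1, Taxon 2, Taxon 6, and Taxon 8 show the derived state '0' for Character 6, supporting them as a clade.
Character 7: derived state '0' in Taxon 1, Taxon 2, and Taxon 8 only — synapomorphy for {Taxon 1, Taxon 2, Taxon 8}.
Most parsimonious ingroup topology: (((Taxon 8,(Taxon 1,Taxon 2)),Taxon 6),(Taxon 5,Taxon 7)).
The clade {Taxon 1, Taxon 2, Taxon 8} is supported by Character 7: its derived state '0' occurs in exactly those taxa and in no other taxon (including the outgroup).

Character 7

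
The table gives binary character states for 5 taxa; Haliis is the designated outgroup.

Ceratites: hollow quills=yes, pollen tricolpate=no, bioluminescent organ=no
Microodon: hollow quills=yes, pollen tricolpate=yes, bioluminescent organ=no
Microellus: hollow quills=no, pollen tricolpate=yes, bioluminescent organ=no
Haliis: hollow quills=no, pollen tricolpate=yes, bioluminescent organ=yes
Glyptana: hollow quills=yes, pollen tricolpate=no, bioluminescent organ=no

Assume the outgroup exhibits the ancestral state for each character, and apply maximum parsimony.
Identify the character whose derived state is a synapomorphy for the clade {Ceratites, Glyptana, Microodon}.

hollow quills

Character polarity is set by the outgroup: the derived state is whichever differs from the outgroup's state, so for pollen tricolpate, bioluminescent organ the derived state is 'no', and for the remaining characters it is 'yes'.
Only Ceratites, Glyptana, and Microodon show the derived state 'yes' for hollow quills, supporting them as a clade.
pollen tricolpate: derived state 'no' in Ceratites and Glyptana only — synapomorphy for {Ceratites, Glyptana}.
All ingroup taxa share the derived state 'no' for bioluminescent organ; it defines the ingroup but does not resolve relationships within it.
Most parsimonious ingroup topology: (Microellus,((Glyptana,Ceratites),Microodon)).
The clade {Ceratites, Glyptana, Microodon} is supported by hollow quills: its derived state 'yes' occurs in exactly those taxa and in no other taxon (including the outgroup).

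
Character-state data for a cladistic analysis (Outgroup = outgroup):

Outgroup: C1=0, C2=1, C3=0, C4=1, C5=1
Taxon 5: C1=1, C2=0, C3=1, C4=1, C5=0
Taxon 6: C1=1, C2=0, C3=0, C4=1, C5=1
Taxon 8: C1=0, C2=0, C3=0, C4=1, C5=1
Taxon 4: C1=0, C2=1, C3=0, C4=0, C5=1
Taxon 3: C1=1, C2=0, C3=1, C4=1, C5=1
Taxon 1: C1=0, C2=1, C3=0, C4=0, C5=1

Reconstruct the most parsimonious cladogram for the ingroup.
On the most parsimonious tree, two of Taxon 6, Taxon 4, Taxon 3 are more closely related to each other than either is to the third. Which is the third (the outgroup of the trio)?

Taxon 4

Character polarity is set by the outgroup: the derived state is whichever differs from the outgroup's state, so for C2, C4, C5 the derived state is '0', and for the remaining characters it is '1'.
C1 (derived state '1') is shared by Taxon 3, Taxon 5, and Taxon 6 — a synapomorphy uniting that clade.
C2 (derived state '0') is shared by Taxon 3, Taxon 5, Taxon 6, and Taxon 8 — a synapomorphy uniting that clade.
Only Taxon 3 and Taxon 5 show the derived state '1' for C3, supporting them as a clade.
Only Taxon 1 and Taxon 4 show the derived state '0' for C4, supporting them as a clade.
C5 (derived state '0') is unique to Taxon 5 (autapomorphy; uninformative for grouping).
Most parsimonious ingroup topology: ((((Taxon 5,Taxon 3),Taxon 6),Taxon 8),(Taxon 4,Taxon 1)).
Taxon 3 and Taxon 6 share a more recent common ancestor with each other than either does with Taxon 4, so Taxon 4 is the least closely related of the three.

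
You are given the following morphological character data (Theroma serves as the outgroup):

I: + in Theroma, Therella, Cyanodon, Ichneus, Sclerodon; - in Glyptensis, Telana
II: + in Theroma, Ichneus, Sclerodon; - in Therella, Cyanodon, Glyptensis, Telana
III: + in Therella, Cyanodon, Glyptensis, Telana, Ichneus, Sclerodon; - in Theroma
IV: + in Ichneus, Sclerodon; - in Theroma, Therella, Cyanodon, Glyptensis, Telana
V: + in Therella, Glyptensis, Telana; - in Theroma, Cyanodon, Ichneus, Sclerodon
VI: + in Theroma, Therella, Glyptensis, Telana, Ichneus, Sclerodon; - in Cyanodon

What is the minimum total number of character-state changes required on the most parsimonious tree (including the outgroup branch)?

Character polarity is set by the outgroup: the derived state is whichever differs from the outgroup's state, so for I, II, VI the derived state is '-', and for the remaining characters it is '+'.
Only Glyptensis and Telana show the derived state '-' for I, supporting them as a clade.
Only Cyanodon, Glyptensis, Telana, and Therella show the derived state '-' for II, supporting them as a clade.
All ingroup taxa share the derived state '+' for III; it defines the ingroup but does not resolve relationships within it.
Only Ichneus and Sclerodon show the derived state '+' for IV, supporting them as a clade.
Only Glyptensis, Telana, and Therella show the derived state '+' for V, supporting them as a clade.
VI: derived state '-' in Cyanodon only — an autapomorphy, so it tells us nothing about relationships among taxa.
Most parsimonious ingroup topology: (((Therella,(Glyptensis,Telana)),Cyanodon),(Ichneus,Sclerodon)).
Changes per character on this tree: I: 1; II: 1; III: 1; IV: 1; V: 1; VI: 1.
Total = 6.

6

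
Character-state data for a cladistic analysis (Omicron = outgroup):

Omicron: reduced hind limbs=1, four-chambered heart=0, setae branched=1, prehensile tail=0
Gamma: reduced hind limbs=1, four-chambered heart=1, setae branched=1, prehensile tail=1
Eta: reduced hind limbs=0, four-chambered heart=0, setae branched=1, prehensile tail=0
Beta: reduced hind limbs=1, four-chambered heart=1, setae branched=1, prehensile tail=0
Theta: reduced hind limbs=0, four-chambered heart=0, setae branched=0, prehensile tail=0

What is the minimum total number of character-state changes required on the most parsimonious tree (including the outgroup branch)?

4

Character polarity is set by the outgroup: the derived state is whichever differs from the outgroup's state, so for reduced hind limbs, setae branched the derived state is '0', and for the remaining characters it is '1'.
Only Eta and Theta show the derived state '0' for reduced hind limbs, supporting them as a clade.
Only Beta and Gamma show the derived state '1' for four-chambered heart, supporting them as a clade.
setae branched (derived state '0') is unique to Theta (autapomorphy; uninformative for grouping).
prehensile tail: derived state '1' in Gamma only — an autapomorphy, so it tells us nothing about relationships among taxa.
Most parsimonious ingroup topology: ((Gamma,Beta),(Eta,Theta)).
Changes per character on this tree: reduced hind limbs: 1; four-chambered heart: 1; setae branched: 1; prehensile tail: 1.
Total = 4.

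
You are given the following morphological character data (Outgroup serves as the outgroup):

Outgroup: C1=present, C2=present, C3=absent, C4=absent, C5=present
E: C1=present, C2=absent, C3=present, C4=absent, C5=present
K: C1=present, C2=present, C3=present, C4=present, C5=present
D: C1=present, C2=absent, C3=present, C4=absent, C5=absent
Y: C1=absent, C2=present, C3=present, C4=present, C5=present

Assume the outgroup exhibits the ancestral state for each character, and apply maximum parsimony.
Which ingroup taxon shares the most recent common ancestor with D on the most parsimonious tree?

E

Character polarity is set by the outgroup: the derived state is whichever differs from the outgroup's state, so for C1, C2, C5 the derived state is 'absent', and for the remaining characters it is 'present'.
C1 (derived state 'absent') is unique to Y (autapomorphy; uninformative for grouping).
Only D and E show the derived state 'absent' for C2, supporting them as a clade.
All ingroup taxa share the derived state 'present' for C3; it defines the ingroup but does not resolve relationships within it.
Only K and Y show the derived state 'present' for C4, supporting them as a clade.
C5: derived state 'absent' in D only — an autapomorphy, so it tells us nothing about relationships among taxa.
Most parsimonious ingroup topology: ((E,D),(K,Y)).
D and E form a cherry on this tree, so they are sister taxa.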